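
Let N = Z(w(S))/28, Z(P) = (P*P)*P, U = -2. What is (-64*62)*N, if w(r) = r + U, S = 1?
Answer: 992/7 ≈ 141.71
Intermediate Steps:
w(r) = -2 + r (w(r) = r - 2 = -2 + r)
Z(P) = P³ (Z(P) = P²*P = P³)
N = -1/28 (N = (-2 + 1)³/28 = (-1)³*(1/28) = -1*1/28 = -1/28 ≈ -0.035714)
(-64*62)*N = -64*62*(-1/28) = -3968*(-1/28) = 992/7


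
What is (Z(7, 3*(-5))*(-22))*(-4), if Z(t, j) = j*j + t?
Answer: 20416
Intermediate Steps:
Z(t, j) = t + j² (Z(t, j) = j² + t = t + j²)
(Z(7, 3*(-5))*(-22))*(-4) = ((7 + (3*(-5))²)*(-22))*(-4) = ((7 + (-15)²)*(-22))*(-4) = ((7 + 225)*(-22))*(-4) = (232*(-22))*(-4) = -5104*(-4) = 20416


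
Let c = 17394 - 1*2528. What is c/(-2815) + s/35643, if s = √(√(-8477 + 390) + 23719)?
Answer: -14866/2815 + √(23719 + I*√8087)/35643 ≈ -5.2767 + 8.1911e-6*I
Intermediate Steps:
s = √(23719 + I*√8087) (s = √(√(-8087) + 23719) = √(I*√8087 + 23719) = √(23719 + I*√8087) ≈ 154.01 + 0.292*I)
c = 14866 (c = 17394 - 2528 = 14866)
c/(-2815) + s/35643 = 14866/(-2815) + √(23719 + I*√8087)/35643 = 14866*(-1/2815) + √(23719 + I*√8087)*(1/35643) = -14866/2815 + √(23719 + I*√8087)/35643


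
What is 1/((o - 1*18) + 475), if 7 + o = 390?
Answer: 1/840 ≈ 0.0011905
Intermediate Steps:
o = 383 (o = -7 + 390 = 383)
1/((o - 1*18) + 475) = 1/((383 - 1*18) + 475) = 1/((383 - 18) + 475) = 1/(365 + 475) = 1/840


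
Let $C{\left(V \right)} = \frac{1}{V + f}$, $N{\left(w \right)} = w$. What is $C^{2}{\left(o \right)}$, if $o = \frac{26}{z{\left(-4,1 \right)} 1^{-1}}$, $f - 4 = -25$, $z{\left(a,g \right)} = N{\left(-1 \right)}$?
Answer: $\frac{1}{2209} \approx 0.00045269$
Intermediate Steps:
$z{\left(a,g \right)} = -1$
$f = -21$ ($f = 4 - 25 = -21$)
$o = -26$ ($o = \frac{26}{\left(-1\right) 1^{-1}} = \frac{26}{\left(-1\right) 1} = \frac{26}{-1} = 26 \left(-1\right) = -26$)
$C{\left(V \right)} = \frac{1}{-21 + V}$ ($C{\left(V \right)} = \frac{1}{V - 21} = \frac{1}{-21 + V}$)
$C^{2}{\left(o \right)} = \left(\frac{1}{-21 - 26}\right)^{2} = \left(\frac{1}{-47}\right)^{2} = \left(- \frac{1}{47}\right)^{2} = \frac{1}{2209}$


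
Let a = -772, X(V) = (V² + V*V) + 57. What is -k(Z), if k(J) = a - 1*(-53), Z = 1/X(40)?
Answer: 719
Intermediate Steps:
X(V) = 57 + 2*V² (X(V) = (V² + V²) + 57 = 2*V² + 57 = 57 + 2*V²)
Z = 1/3257 (Z = 1/(57 + 2*40²) = 1/(57 + 2*1600) = 1/(57 + 3200) = 1/3257 ≈ 0.00030703)
k(J) = -719 (k(J) = -772 - 1*(-53) = -772 + 53 = -719)
-k(Z) = -1*(-719) = 719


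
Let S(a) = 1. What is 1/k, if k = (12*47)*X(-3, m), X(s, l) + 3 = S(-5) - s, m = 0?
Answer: 1/564 ≈ 0.0017731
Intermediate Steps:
X(s, l) = -2 - s (X(s, l) = -3 + (1 - s) = -2 - s)
k = 564 (k = (12*47)*(-2 - 1*(-3)) = 564*(-2 + 3) = 564*1 = 564)
1/k = 1/564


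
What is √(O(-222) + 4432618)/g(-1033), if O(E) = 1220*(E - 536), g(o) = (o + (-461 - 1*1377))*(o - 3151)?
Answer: √389762/4004088 ≈ 0.00015592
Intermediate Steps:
g(o) = (-3151 + o)*(-1838 + o) (g(o) = (o + (-461 - 1377))*(-3151 + o) = (o - 1838)*(-3151 + o) = (-1838 + o)*(-3151 + o) = (-3151 + o)*(-1838 + o))
O(E) = -653920 + 1220*E (O(E) = 1220*(-536 + E) = -653920 + 1220*E)
√(O(-222) + 4432618)/g(-1033) = √((-653920 + 1220*(-222)) + 4432618)/(5791538 + (-1033)² - 4989*(-1033)) = √((-653920 - 270840) + 4432618)/(5791538 + 1067089 + 5153637) = √(-924760 + 4432618)/12012264 = √3507858*(1/12012264) = (3*√389762)*(1/12012264) = √389762/4004088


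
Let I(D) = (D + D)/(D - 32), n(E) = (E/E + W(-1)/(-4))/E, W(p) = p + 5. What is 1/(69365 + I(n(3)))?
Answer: 1/69365 ≈ 1.4416e-5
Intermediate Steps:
W(p) = 5 + p
n(E) = 0 (n(E) = (E/E + (5 - 1)/(-4))/E = (1 + 4*(-¼))/E = (1 - 1)/E = 0/E = 0)
I(D) = 2*D/(-32 + D) (I(D) = (2*D)/(-32 + D) = 2*D/(-32 + D))
1/(69365 + I(n(3))) = 1/(69365 + 2*0/(-32 + 0)) = 1/(69365 + 2*0/(-32)) = 1/(69365 + 2*0*(-1/32)) = 1/(69365 + 0) = 1/69365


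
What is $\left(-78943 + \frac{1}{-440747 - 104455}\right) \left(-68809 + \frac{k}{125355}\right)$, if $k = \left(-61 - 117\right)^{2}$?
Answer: $\frac{371241380557127679857}{68343796710} \approx 5.432 \cdot 10^{9}$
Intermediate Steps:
$k = 31684$ ($k = \left(-178\right)^{2} = 31684$)
$\left(-78943 + \frac{1}{-440747 - 104455}\right) \left(-68809 + \frac{k}{125355}\right) = \left(-78943 + \frac{1}{-440747 - 104455}\right) \left(-68809 + \frac{31684}{125355}\right) = \left(-78943 + \frac{1}{-545202}\right) \left(-68809 + 31684 \cdot \frac{1}{125355}\right) = \left(-78943 - \frac{1}{545202}\right) \left(-68809 + \frac{31684}{125355}\right) = \left(- \frac{43039881487}{545202}\right) \left(- \frac{8625520511}{125355}\right) = \frac{371241380557127679857}{68343796710}$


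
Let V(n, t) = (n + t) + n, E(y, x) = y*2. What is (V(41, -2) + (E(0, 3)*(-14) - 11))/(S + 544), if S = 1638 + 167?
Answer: 23/783 ≈ 0.029374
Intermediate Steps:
E(y, x) = 2*y
V(n, t) = t + 2*n
S = 1805
(V(41, -2) + (E(0, 3)*(-14) - 11))/(S + 544) = ((-2 + 2*41) + ((2*0)*(-14) - 11))/(1805 + 544) = ((-2 + 82) + (0*(-14) - 11))/2349 = (80 + (0 - 11))*(1/2349) = (80 - 11)*(1/2349) = 69*(1/2349) = 23/783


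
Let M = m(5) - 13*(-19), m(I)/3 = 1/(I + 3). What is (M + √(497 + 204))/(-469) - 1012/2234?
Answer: -4109055/4190984 - √701/469 ≈ -1.0369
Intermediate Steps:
m(I) = 3/(3 + I) (m(I) = 3/(I + 3) = 3/(3 + I))
M = 1979/8 (M = 3/(3 + 5) - 13*(-19) = 3/8 + 247 = 1979/8 ≈ 247.38)
(M + √(497 + 204))/(-469) - 1012/2234 = (1979/8 + √(497 + 204))/(-469) - 1012/2234 = (1979/8 + √701)*(-1/469) - 1012*1/2234 = (-1979/3752 - √701/469) - 506/1117 = -4109055/4190984 - √701/469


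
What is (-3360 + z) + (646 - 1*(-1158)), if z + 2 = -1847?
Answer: -3405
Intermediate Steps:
z = -1849 (z = -2 - 1847 = -1849)
(-3360 + z) + (646 - 1*(-1158)) = (-3360 - 1849) + (646 - 1*(-1158)) = -5209 + (646 + 1158) = -5209 + 1804 = -3405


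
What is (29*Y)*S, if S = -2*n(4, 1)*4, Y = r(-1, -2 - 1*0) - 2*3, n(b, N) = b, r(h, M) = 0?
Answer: 5568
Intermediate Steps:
Y = -6 (Y = 0 - 2*3 = 0 - 6 = -6)
S = -32 (S = -2*4*4 = -8*4 = -32)
(29*Y)*S = (29*(-6))*(-32) = -174*(-32) = 5568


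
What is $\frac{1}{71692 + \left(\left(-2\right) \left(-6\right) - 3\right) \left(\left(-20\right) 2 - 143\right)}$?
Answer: $\frac{1}{70045} \approx 1.4277 \cdot 10^{-5}$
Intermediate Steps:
$\frac{1}{71692 + \left(\left(-2\right) \left(-6\right) - 3\right) \left(\left(-20\right) 2 - 143\right)} = \frac{1}{71692 + \left(12 - 3\right) \left(-40 - 143\right)} = \frac{1}{71692 + 9 \left(-183\right)} = \frac{1}{71692 - 1647} = \frac{1}{70045}$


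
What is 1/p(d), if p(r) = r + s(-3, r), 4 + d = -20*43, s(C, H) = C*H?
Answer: 1/1728 ≈ 0.00057870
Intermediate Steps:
d = -864 (d = -4 - 20*43 = -4 - 860 = -864)
p(r) = -2*r (p(r) = r - 3*r = -2*r)
1/p(d) = 1/(-2*(-864)) = 1/1728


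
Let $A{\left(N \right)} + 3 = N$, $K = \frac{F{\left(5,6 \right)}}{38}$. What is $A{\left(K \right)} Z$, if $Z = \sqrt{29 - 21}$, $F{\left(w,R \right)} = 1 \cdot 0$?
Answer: $- 6 \sqrt{2} \approx -8.4853$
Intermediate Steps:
$F{\left(w,R \right)} = 0$
$K = 0$ ($K = \frac{0}{38} = 0 \cdot \frac{1}{38} = 0$)
$A{\left(N \right)} = -3 + N$
$Z = 2 \sqrt{2}$ ($Z = \sqrt{8} = 2 \sqrt{2} \approx 2.8284$)
$A{\left(K \right)} Z = \left(-3 + 0\right) 2 \sqrt{2} = - 3 \cdot 2 \sqrt{2} = - 6 \sqrt{2}$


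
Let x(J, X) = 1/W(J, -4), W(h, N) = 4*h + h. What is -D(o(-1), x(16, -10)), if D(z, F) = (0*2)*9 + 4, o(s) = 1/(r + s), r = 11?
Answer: -4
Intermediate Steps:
W(h, N) = 5*h
o(s) = 1/(11 + s)
x(J, X) = 1/(5*J)
D(z, F) = 4 (D(z, F) = 0*9 + 4 = 0 + 4 = 4)
-D(o(-1), x(16, -10)) = -1*4 = -4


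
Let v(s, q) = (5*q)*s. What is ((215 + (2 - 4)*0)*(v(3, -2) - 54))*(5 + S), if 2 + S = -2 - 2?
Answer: 18060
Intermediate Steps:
v(s, q) = 5*q*s
S = -6 (S = -2 + (-2 - 2) = -2 - 4 = -6)
((215 + (2 - 4)*0)*(v(3, -2) - 54))*(5 + S) = ((215 + (2 - 4)*0)*(5*(-2)*3 - 54))*(5 - 6) = ((215 - 2*0)*(-30 - 54))*(-1) = ((215 + 0)*(-84))*(-1) = (215*(-84))*(-1) = -18060*(-1) = 18060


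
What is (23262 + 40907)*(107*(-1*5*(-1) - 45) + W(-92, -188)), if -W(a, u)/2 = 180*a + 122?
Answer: 1834976724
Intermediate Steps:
W(a, u) = -244 - 360*a (W(a, u) = -2*(180*a + 122) = -2*(122 + 180*a) = -244 - 360*a)
(23262 + 40907)*(107*(-1*5*(-1) - 45) + W(-92, -188)) = (23262 + 40907)*(107*(-1*5*(-1) - 45) + (-244 - 360*(-92))) = 64169*(107*(-5*(-1) - 45) + (-244 + 33120)) = 64169*(107*(5 - 45) + 32876) = 64169*(107*(-40) + 32876) = 64169*(-4280 + 32876) = 64169*28596 = 1834976724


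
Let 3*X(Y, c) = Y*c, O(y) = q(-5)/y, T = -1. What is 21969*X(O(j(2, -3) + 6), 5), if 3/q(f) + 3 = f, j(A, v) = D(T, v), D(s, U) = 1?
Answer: -109845/56 ≈ -1961.5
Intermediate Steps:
j(A, v) = 1
q(f) = 3/(-3 + f)
O(y) = -3/(8*y) (O(y) = (3/(-3 - 5))/y = (3/(-8))/y = (3*(-⅛))/y = -3/(8*y))
X(Y, c) = Y*c/3 (X(Y, c) = (Y*c)/3 = Y*c/3)
21969*X(O(j(2, -3) + 6), 5) = 21969*((⅓)*(-3/(8*(1 + 6)))*5) = 21969*((⅓)*(-3/8/7)*5) = 21969*((⅓)*(-3/8*⅐)*5) = 21969*((⅓)*(-3/56)*5) = 21969*(-5/56) = -109845/56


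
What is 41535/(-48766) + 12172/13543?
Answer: 31071247/660437938 ≈ 0.047046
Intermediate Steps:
41535/(-48766) + 12172/13543 = 41535*(-1/48766) + 12172*(1/13543) = -41535/48766 + 12172/13543 = 31071247/660437938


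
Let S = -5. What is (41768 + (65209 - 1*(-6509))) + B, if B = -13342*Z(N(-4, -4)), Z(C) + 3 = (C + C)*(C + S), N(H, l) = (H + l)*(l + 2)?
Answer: -4542872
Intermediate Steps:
N(H, l) = (2 + l)*(H + l) (N(H, l) = (H + l)*(2 + l) = (2 + l)*(H + l))
Z(C) = -3 + 2*C*(-5 + C) (Z(C) = -3 + (C + C)*(C - 5) = -3 + (2*C)*(-5 + C) = -3 + 2*C*(-5 + C))
B = -4656358 (B = -13342*(-3 - 10*((-4)² + 2*(-4) + 2*(-4) - 4*(-4)) + 2*((-4)² + 2*(-4) + 2*(-4) - 4*(-4))²) = -13342*(-3 - 10*(16 - 8 - 8 + 16) + 2*(16 - 8 - 8 + 16)²) = -13342*(-3 - 10*16 + 2*16²) = -13342*(-3 - 160 + 2*256) = -13342*(-3 - 160 + 512) = -13342*349 = -4656358)
(41768 + (65209 - 1*(-6509))) + B = (41768 + (65209 - 1*(-6509))) - 4656358 = (41768 + (65209 + 6509)) - 4656358 = (41768 + 71718) - 4656358 = 113486 - 4656358 = -4542872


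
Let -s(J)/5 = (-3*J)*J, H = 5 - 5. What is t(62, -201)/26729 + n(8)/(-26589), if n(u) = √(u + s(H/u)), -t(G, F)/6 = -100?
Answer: 600/26729 - 2*√2/26589 ≈ 0.022341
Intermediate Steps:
H = 0
t(G, F) = 600 (t(G, F) = -6*(-100) = 600)
s(J) = 15*J² (s(J) = -5*(-3*J)*J = -(-15)*J² = 15*J²)
n(u) = √u (n(u) = √(u + 15*(0/u)²) = √(u + 15*0²) = √(u + 15*0) = √(u + 0) = √u)
t(62, -201)/26729 + n(8)/(-26589) = 600/26729 + √8/(-26589) = 600*(1/26729) + (2*√2)*(-1/26589) = 600/26729 - 2*√2/26589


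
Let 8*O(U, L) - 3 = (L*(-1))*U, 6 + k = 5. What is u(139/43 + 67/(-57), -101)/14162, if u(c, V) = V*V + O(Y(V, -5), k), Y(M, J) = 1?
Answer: 20403/28324 ≈ 0.72034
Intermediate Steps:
k = -1 (k = -6 + 5 = -1)
O(U, L) = 3/8 - L*U/8 (O(U, L) = 3/8 + ((L*(-1))*U)/8 = 3/8 + ((-L)*U)/8 = 3/8 + (-L*U)/8 = 3/8 - L*U/8)
u(c, V) = ½ + V² (u(c, V) = V*V + (3/8 - ⅛*(-1)*1) = V² + (3/8 + ⅛) = V² + ½ = ½ + V²)
u(139/43 + 67/(-57), -101)/14162 = (½ + (-101)²)/14162 = (½ + 10201)*(1/14162) = (20403/2)*(1/14162) = 20403/28324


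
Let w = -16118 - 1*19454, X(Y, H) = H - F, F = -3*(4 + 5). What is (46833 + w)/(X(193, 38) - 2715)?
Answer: -11261/2650 ≈ -4.2494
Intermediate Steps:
F = -27 (F = -3*9 = -27)
X(Y, H) = 27 + H (X(Y, H) = H - 1*(-27) = H + 27 = 27 + H)
w = -35572 (w = -16118 - 19454 = -35572)
(46833 + w)/(X(193, 38) - 2715) = (46833 - 35572)/((27 + 38) - 2715) = 11261/(65 - 2715) = 11261/(-2650) = 11261*(-1/2650) = -11261/2650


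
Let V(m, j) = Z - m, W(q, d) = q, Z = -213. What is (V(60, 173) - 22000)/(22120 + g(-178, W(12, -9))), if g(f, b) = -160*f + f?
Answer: -22273/50422 ≈ -0.44173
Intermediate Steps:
g(f, b) = -159*f
V(m, j) = -213 - m
(V(60, 173) - 22000)/(22120 + g(-178, W(12, -9))) = ((-213 - 1*60) - 22000)/(22120 - 159*(-178)) = ((-213 - 60) - 22000)/(22120 + 28302) = (-273 - 22000)/50422 = -22273*1/50422 = -22273/50422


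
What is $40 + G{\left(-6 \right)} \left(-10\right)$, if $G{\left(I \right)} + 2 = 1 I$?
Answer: $120$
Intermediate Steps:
$G{\left(I \right)} = -2 + I$ ($G{\left(I \right)} = -2 + 1 I = -2 + I$)
$40 + G{\left(-6 \right)} \left(-10\right) = 40 + \left(-2 - 6\right) \left(-10\right) = 40 - -80 = 40 + 80 = 120$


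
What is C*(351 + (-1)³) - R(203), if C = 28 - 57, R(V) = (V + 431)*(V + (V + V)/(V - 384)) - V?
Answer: -24838065/181 ≈ -1.3723e+5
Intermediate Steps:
R(V) = -V + (431 + V)*(V + 2*V/(-384 + V)) (R(V) = (431 + V)*(V + (2*V)/(-384 + V)) - V = (431 + V)*(V + 2*V/(-384 + V)) - V = -V + (431 + V)*(V + 2*V/(-384 + V)))
C = -29
C*(351 + (-1)³) - R(203) = -29*(351 + (-1)³) - 203*(-164258 + 203² + 48*203)/(-384 + 203) = -29*(351 - 1) - 203*(-164258 + 41209 + 9744)/(-181) = -29*350 - 203*(-1)*(-113305)/181 = -10150 - 1*23000915/181 = -10150 - 23000915/181 = -24838065/181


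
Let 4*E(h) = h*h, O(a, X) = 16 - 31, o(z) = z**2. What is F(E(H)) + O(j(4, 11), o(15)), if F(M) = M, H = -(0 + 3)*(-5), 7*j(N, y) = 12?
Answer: 165/4 ≈ 41.250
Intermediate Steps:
j(N, y) = 12/7 (j(N, y) = (1/7)*12 = 12/7)
H = 15 (H = -3*(-5) = -1*(-15) = 15)
O(a, X) = -15
E(h) = h**2/4 (E(h) = (h*h)/4 = h**2/4)
F(E(H)) + O(j(4, 11), o(15)) = (1/4)*15**2 - 15 = (1/4)*225 - 15 = 225/4 - 15 = 165/4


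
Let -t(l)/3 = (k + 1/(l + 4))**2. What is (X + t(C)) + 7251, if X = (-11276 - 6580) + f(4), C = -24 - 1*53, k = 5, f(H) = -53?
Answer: -57193970/5329 ≈ -10733.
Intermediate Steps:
C = -77 (C = -24 - 53 = -77)
t(l) = -3*(5 + 1/(4 + l))**2 (t(l) = -3*(5 + 1/(l + 4))**2 = -3*(5 + 1/(4 + l))**2)
X = -17909 (X = (-11276 - 6580) - 53 = -17856 - 53 = -17909)
(X + t(C)) + 7251 = (-17909 - 3*(21 + 5*(-77))**2/(4 - 77)**2) + 7251 = (-17909 - 3*(21 - 385)**2/(-73)**2) + 7251 = (-17909 - 3*1/5329*(-364)**2) + 7251 = (-17909 - 3*1/5329*132496) + 7251 = (-17909 - 397488/5329) + 7251 = -95834549/5329 + 7251 = -57193970/5329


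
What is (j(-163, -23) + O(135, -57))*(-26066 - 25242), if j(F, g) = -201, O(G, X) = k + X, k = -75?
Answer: 17085564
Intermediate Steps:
O(G, X) = -75 + X
(j(-163, -23) + O(135, -57))*(-26066 - 25242) = (-201 + (-75 - 57))*(-26066 - 25242) = (-201 - 132)*(-51308) = -333*(-51308) = 17085564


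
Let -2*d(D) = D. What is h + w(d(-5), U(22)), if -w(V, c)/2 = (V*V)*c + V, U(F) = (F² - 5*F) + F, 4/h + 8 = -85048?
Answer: -105363121/21264 ≈ -4955.0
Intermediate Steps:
h = -1/21264 (h = 4/(-8 - 85048) = 4/(-85056) = 4*(-1/85056) = -1/21264 ≈ -4.7028e-5)
d(D) = -D/2
U(F) = F² - 4*F
w(V, c) = -2*V - 2*c*V² (w(V, c) = -2*((V*V)*c + V) = -2*(V²*c + V) = -2*(c*V² + V) = -2*(V + c*V²) = -2*V - 2*c*V²)
h + w(d(-5), U(22)) = -1/21264 - 2*(-½*(-5))*(1 + (-½*(-5))*(22*(-4 + 22))) = -1/21264 - 2*5/2*(1 + 5*(22*18)/2) = -1/21264 - 2*5/2*(1 + (5/2)*396) = -1/21264 - 2*5/2*(1 + 990) = -1/21264 - 2*5/2*991 = -1/21264 - 4955 = -105363121/21264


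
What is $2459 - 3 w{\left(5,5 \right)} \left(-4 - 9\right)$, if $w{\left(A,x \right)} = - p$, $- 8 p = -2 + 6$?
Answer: $\frac{4957}{2} \approx 2478.5$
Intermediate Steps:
$p = - \frac{1}{2}$ ($p = - \frac{-2 + 6}{8} = \left(- \frac{1}{8}\right) 4 = - \frac{1}{2} \approx -0.5$)
$w{\left(A,x \right)} = \frac{1}{2}$ ($w{\left(A,x \right)} = \left(-1\right) \left(- \frac{1}{2}\right) = \frac{1}{2}$)
$2459 - 3 w{\left(5,5 \right)} \left(-4 - 9\right) = 2459 - 3 \cdot \frac{1}{2} \left(-4 - 9\right) = 2459 - \frac{3 \left(-4 - 9\right)}{2} = 2459 - \frac{3}{2} \left(-13\right) = 2459 - - \frac{39}{2} = 2459 + \frac{39}{2} = \frac{4957}{2}$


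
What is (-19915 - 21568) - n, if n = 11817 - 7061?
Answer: -46239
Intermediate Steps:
n = 4756
(-19915 - 21568) - n = (-19915 - 21568) - 1*4756 = -41483 - 4756 = -46239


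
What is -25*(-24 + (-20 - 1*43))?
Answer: 2175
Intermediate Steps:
-25*(-24 + (-20 - 1*43)) = -25*(-24 + (-20 - 43)) = -25*(-24 - 63) = -25*(-87) = 2175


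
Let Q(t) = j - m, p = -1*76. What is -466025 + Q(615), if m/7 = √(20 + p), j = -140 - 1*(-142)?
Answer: -466023 - 14*I*√14 ≈ -4.6602e+5 - 52.383*I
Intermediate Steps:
p = -76
j = 2 (j = -140 + 142 = 2)
m = 14*I*√14 (m = 7*√(20 - 76) = 7*√(-56) = 7*(2*I*√14) = 14*I*√14 ≈ 52.383*I)
Q(t) = 2 - 14*I*√14
-466025 + Q(615) = -466025 + (2 - 14*I*√14) = -466023 - 14*I*√14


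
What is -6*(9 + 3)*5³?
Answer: -9000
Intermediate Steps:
-6*(9 + 3)*5³ = -6*12*125 = -72*125 = -9000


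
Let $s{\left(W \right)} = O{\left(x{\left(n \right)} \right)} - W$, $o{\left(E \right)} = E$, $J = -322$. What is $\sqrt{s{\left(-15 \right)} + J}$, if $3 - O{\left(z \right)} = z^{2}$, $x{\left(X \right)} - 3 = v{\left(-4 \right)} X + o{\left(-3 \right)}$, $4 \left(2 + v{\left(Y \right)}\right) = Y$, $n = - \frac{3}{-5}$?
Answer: $\frac{i \sqrt{7681}}{5} \approx 17.528 i$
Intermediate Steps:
$n = \frac{3}{5}$ ($n = \left(-3\right) \left(- \frac{1}{5}\right) = \frac{3}{5} \approx 0.6$)
$v{\left(Y \right)} = -2 + \frac{Y}{4}$
$x{\left(X \right)} = - 3 X$ ($x{\left(X \right)} = 3 + \left(\left(-2 + \frac{1}{4} \left(-4\right)\right) X - 3\right) = 3 + \left(\left(-2 - 1\right) X - 3\right) = 3 - \left(3 + 3 X\right) = - 3 X$)
$O{\left(z \right)} = 3 - z^{2}$
$s{\left(W \right)} = - \frac{6}{25} - W$ ($s{\left(W \right)} = \left(3 - \left(\left(-3\right) \frac{3}{5}\right)^{2}\right) - W = \left(3 - \left(- \frac{9}{5}\right)^{2}\right) - W = \left(3 - \frac{81}{25}\right) - W = - \frac{6}{25} - W$)
$\sqrt{s{\left(-15 \right)} + J} = \sqrt{\left(- \frac{6}{25} - -15\right) - 322} = \sqrt{\left(- \frac{6}{25} + 15\right) - 322} = \sqrt{\frac{369}{25} - 322} = \sqrt{- \frac{7681}{25}} = \frac{i \sqrt{7681}}{5}$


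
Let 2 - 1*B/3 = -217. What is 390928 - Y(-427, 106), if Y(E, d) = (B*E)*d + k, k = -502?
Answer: 30128564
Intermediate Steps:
B = 657 (B = 6 - 3*(-217) = 6 + 651 = 657)
Y(E, d) = -502 + 657*E*d (Y(E, d) = (657*E)*d - 502 = 657*E*d - 502 = -502 + 657*E*d)
390928 - Y(-427, 106) = 390928 - (-502 + 657*(-427)*106) = 390928 - (-502 - 29737134) = 390928 - 1*(-29737636) = 390928 + 29737636 = 30128564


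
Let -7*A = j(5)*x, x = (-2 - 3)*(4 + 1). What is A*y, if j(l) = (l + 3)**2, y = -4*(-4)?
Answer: 25600/7 ≈ 3657.1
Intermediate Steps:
x = -25 (x = -5*5 = -25)
y = 16
j(l) = (3 + l)**2
A = 1600/7 (A = -(3 + 5)**2*(-25)/7 = -8**2*(-25)/7 = -64*(-25)/7 = -1/7*(-1600) = 1600/7 ≈ 228.57)
A*y = (1600/7)*16 = 25600/7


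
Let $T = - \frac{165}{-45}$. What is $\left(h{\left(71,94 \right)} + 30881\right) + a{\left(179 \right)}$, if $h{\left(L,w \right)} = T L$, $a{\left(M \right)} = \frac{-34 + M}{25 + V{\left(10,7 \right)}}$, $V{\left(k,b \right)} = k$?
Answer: $\frac{654055}{21} \approx 31145.0$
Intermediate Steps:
$T = \frac{11}{3}$ ($T = \left(-165\right) \left(- \frac{1}{45}\right) = \frac{11}{3} \approx 3.6667$)
$a{\left(M \right)} = - \frac{34}{35} + \frac{M}{35}$ ($a{\left(M \right)} = \frac{-34 + M}{25 + 10} = \frac{-34 + M}{35} = \left(-34 + M\right) \frac{1}{35} = - \frac{34}{35} + \frac{M}{35}$)
$h{\left(L,w \right)} = \frac{11 L}{3}$
$\left(h{\left(71,94 \right)} + 30881\right) + a{\left(179 \right)} = \left(\frac{11}{3} \cdot 71 + 30881\right) + \left(- \frac{34}{35} + \frac{1}{35} \cdot 179\right) = \left(\frac{781}{3} + 30881\right) + \left(- \frac{34}{35} + \frac{179}{35}\right) = \frac{93424}{3} + \frac{29}{7} = \frac{654055}{21}$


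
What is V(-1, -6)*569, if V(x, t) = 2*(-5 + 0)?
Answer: -5690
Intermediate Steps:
V(x, t) = -10 (V(x, t) = 2*(-5) = -10)
V(-1, -6)*569 = -10*569 = -5690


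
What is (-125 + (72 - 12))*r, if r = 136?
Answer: -8840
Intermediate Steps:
(-125 + (72 - 12))*r = (-125 + (72 - 12))*136 = (-125 + 60)*136 = -65*136 = -8840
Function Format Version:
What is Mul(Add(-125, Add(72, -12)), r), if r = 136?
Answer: -8840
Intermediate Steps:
Mul(Add(-125, Add(72, -12)), r) = Mul(Add(-125, Add(72, -12)), 136) = Mul(Add(-125, 60), 136) = Mul(-65, 136) = -8840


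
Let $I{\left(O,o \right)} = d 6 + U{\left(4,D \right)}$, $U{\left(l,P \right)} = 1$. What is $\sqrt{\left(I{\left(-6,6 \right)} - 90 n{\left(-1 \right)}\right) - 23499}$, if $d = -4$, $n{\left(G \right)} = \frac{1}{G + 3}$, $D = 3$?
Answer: $i \sqrt{23567} \approx 153.52 i$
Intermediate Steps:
$n{\left(G \right)} = \frac{1}{3 + G}$
$I{\left(O,o \right)} = -23$ ($I{\left(O,o \right)} = \left(-4\right) 6 + 1 = -24 + 1 = -23$)
$\sqrt{\left(I{\left(-6,6 \right)} - 90 n{\left(-1 \right)}\right) - 23499} = \sqrt{\left(-23 - \frac{90}{3 - 1}\right) - 23499} = \sqrt{\left(-23 - \frac{90}{2}\right) - 23499} = \sqrt{\left(-23 - 45\right) - 23499} = \sqrt{-68 - 23499} = \sqrt{-23567} = i \sqrt{23567}$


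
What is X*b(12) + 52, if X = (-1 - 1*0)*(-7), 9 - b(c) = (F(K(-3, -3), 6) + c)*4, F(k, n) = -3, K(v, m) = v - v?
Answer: -137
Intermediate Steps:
K(v, m) = 0
b(c) = 21 - 4*c (b(c) = 9 - (-3 + c)*4 = 9 - (-12 + 4*c) = 9 + (12 - 4*c) = 21 - 4*c)
X = 7 (X = (-1 + 0)*(-7) = -1*(-7) = 7)
X*b(12) + 52 = 7*(21 - 4*12) + 52 = 7*(21 - 48) + 52 = 7*(-27) + 52 = -189 + 52 = -137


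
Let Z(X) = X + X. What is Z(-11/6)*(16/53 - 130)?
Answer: 75614/159 ≈ 475.56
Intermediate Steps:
Z(X) = 2*X
Z(-11/6)*(16/53 - 130) = (2*(-11/6))*(16/53 - 130) = -11/3*(-6874/53) = 75614/159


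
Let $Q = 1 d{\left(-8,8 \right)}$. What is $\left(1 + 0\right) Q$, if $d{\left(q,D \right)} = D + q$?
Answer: $0$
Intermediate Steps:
$Q = 0$ ($Q = 1 \left(8 - 8\right) = 1 \cdot 0 = 0$)
$\left(1 + 0\right) Q = \left(1 + 0\right) 0 = 1 \cdot 0 = 0$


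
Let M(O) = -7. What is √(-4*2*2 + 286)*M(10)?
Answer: -21*√30 ≈ -115.02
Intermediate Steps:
√(-4*2*2 + 286)*M(10) = √(-4*2*2 + 286)*(-7) = √(-8*2 + 286)*(-7) = √(-16 + 286)*(-7) = √270*(-7) = (3*√30)*(-7) = -21*√30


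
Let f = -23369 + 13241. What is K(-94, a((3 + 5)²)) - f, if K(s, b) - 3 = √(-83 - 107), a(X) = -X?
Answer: 10131 + I*√190 ≈ 10131.0 + 13.784*I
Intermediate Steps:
f = -10128
K(s, b) = 3 + I*√190 (K(s, b) = 3 + √(-83 - 107) = 3 + √(-190) = 3 + I*√190)
K(-94, a((3 + 5)²)) - f = (3 + I*√190) - 1*(-10128) = (3 + I*√190) + 10128 = 10131 + I*√190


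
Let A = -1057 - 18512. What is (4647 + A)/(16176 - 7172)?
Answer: -7461/4502 ≈ -1.6573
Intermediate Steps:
A = -19569
(4647 + A)/(16176 - 7172) = (4647 - 19569)/(16176 - 7172) = -14922/9004 = -14922*1/9004 = -7461/4502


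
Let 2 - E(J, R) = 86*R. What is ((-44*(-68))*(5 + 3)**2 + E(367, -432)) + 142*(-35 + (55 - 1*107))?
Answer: 216288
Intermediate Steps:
E(J, R) = 2 - 86*R
((-44*(-68))*(5 + 3)**2 + E(367, -432)) + 142*(-35 + (55 - 1*107)) = ((-44*(-68))*(5 + 3)**2 + (2 - 86*(-432))) + 142*(-35 + (55 - 1*107)) = (2992*8**2 + (2 + 37152)) + 142*(-35 + (55 - 107)) = (2992*64 + 37154) + 142*(-35 - 52) = (191488 + 37154) + 142*(-87) = 228642 - 12354 = 216288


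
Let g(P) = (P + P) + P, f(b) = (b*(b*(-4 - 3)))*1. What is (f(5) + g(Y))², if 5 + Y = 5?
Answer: 30625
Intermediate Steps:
f(b) = -7*b² (f(b) = (b*(b*(-7)))*1 = (b*(-7*b))*1 = -7*b²*1 = -7*b²)
Y = 0 (Y = -5 + 5 = 0)
g(P) = 3*P (g(P) = 2*P + P = 3*P)
(f(5) + g(Y))² = (-7*5² + 3*0)² = (-7*25 + 0)² = (-175 + 0)² = (-175)² = 30625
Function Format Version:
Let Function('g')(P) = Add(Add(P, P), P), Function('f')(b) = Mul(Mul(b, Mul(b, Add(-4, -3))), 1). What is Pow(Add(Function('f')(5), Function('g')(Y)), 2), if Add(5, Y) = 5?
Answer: 30625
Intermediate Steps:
Function('f')(b) = Mul(-7, Pow(b, 2)) (Function('f')(b) = Mul(Mul(b, Mul(b, -7)), 1) = Mul(Mul(b, Mul(-7, b)), 1) = Mul(Mul(-7, Pow(b, 2)), 1) = Mul(-7, Pow(b, 2)))
Y = 0 (Y = Add(-5, 5) = 0)
Function('g')(P) = Mul(3, P) (Function('g')(P) = Add(Mul(2, P), P) = Mul(3, P))
Pow(Add(Function('f')(5), Function('g')(Y)), 2) = Pow(Add(Mul(-7, Pow(5, 2)), Mul(3, 0)), 2) = Pow(Add(Mul(-7, 25), 0), 2) = Pow(Add(-175, 0), 2) = Pow(-175, 2) = 30625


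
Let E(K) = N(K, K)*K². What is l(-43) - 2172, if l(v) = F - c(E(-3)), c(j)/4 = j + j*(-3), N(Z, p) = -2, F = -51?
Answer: -2367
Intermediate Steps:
E(K) = -2*K²
c(j) = -8*j (c(j) = 4*(j + j*(-3)) = 4*(j - 3*j) = 4*(-2*j) = -8*j)
l(v) = -195 (l(v) = -51 - (-8)*(-2*(-3)²) = -51 - (-8)*(-2*9) = -51 - (-8)*(-18) = -51 - 1*144 = -51 - 144 = -195)
l(-43) - 2172 = -195 - 2172 = -2367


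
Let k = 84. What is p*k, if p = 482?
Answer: 40488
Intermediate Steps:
p*k = 482*84 = 40488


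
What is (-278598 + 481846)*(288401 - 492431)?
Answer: -41468689440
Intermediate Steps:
(-278598 + 481846)*(288401 - 492431) = 203248*(-204030) = -41468689440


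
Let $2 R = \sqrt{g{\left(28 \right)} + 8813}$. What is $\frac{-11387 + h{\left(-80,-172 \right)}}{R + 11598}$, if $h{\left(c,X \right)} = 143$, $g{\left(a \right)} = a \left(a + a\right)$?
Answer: $- \frac{521631648}{538044035} + \frac{22488 \sqrt{10381}}{538044035} \approx -0.96524$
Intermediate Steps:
$g{\left(a \right)} = 2 a^{2}$ ($g{\left(a \right)} = a 2 a = 2 a^{2}$)
$R = \frac{\sqrt{10381}}{2}$ ($R = \frac{\sqrt{2 \cdot 28^{2} + 8813}}{2} = \frac{\sqrt{2 \cdot 784 + 8813}}{2} = \frac{\sqrt{1568 + 8813}}{2} = \frac{\sqrt{10381}}{2} \approx 50.944$)
$\frac{-11387 + h{\left(-80,-172 \right)}}{R + 11598} = \frac{-11387 + 143}{\frac{\sqrt{10381}}{2} + 11598} = - \frac{11244}{11598 + \frac{\sqrt{10381}}{2}}$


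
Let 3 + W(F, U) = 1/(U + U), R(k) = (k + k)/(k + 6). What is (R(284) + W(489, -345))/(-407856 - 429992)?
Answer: 1897/1524121680 ≈ 1.2447e-6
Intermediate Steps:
R(k) = 2*k/(6 + k) (R(k) = (2*k)/(6 + k) = 2*k/(6 + k))
W(F, U) = -3 + 1/(2*U) (W(F, U) = -3 + 1/(U + U) = -3 + 1/(2*U))
(R(284) + W(489, -345))/(-407856 - 429992) = (2*284/(6 + 284) + (-3 + (½)/(-345)))/(-407856 - 429992) = (2*284/290 + (-3 + (½)*(-1/345)))/(-837848) = (2*284*(1/290) + (-3 - 1/690))*(-1/837848) = (284/145 - 2071/690)*(-1/837848) = -20867/20010*(-1/837848) = 1897/1524121680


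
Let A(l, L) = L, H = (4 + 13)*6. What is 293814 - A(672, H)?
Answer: 293712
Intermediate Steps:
H = 102 (H = 17*6 = 102)
293814 - A(672, H) = 293814 - 1*102 = 293814 - 102 = 293712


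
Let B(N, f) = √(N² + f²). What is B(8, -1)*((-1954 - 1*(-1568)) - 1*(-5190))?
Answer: 4804*√65 ≈ 38731.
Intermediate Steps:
B(8, -1)*((-1954 - 1*(-1568)) - 1*(-5190)) = √(8² + (-1)²)*((-1954 - 1*(-1568)) - 1*(-5190)) = √(64 + 1)*((-1954 + 1568) + 5190) = √65*(-386 + 5190) = √65*4804 = 4804*√65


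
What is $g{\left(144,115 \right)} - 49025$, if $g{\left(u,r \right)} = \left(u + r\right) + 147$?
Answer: $-48619$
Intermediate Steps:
$g{\left(u,r \right)} = 147 + r + u$ ($g{\left(u,r \right)} = \left(r + u\right) + 147 = 147 + r + u$)
$g{\left(144,115 \right)} - 49025 = \left(147 + 115 + 144\right) - 49025 = 406 - 49025 = -48619$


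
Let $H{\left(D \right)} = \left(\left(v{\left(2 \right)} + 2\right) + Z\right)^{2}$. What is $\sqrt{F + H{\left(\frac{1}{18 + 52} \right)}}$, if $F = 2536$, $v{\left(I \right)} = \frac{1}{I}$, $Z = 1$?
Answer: $\frac{\sqrt{10193}}{2} \approx 50.48$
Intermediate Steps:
$H{\left(D \right)} = \frac{49}{4}$ ($H{\left(D \right)} = \left(\left(\frac{1}{2} + 2\right) + 1\right)^{2} = \left(\frac{5}{2} + 1\right)^{2} = \left(\frac{7}{2}\right)^{2} = \frac{49}{4}$)
$\sqrt{F + H{\left(\frac{1}{18 + 52} \right)}} = \sqrt{2536 + \frac{49}{4}} = \sqrt{\frac{10193}{4}} = \frac{\sqrt{10193}}{2}$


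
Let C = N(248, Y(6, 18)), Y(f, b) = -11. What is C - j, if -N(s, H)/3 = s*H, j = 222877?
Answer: -214693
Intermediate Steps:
N(s, H) = -3*H*s (N(s, H) = -3*s*H = -3*H*s)
C = 8184 (C = -3*(-11)*248 = 8184)
C - j = 8184 - 1*222877 = 8184 - 222877 = -214693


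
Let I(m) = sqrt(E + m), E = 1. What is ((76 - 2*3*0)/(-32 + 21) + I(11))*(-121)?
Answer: 836 - 242*sqrt(3) ≈ 416.84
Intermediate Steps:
I(m) = sqrt(1 + m)
((76 - 2*3*0)/(-32 + 21) + I(11))*(-121) = ((76 - 2*3*0)/(-32 + 21) + sqrt(1 + 11))*(-121) = ((76 - 6*0)/(-11) + sqrt(12))*(-121) = ((76 + 0)*(-1/11) + 2*sqrt(3))*(-121) = (76*(-1/11) + 2*sqrt(3))*(-121) = (-76/11 + 2*sqrt(3))*(-121) = 836 - 242*sqrt(3)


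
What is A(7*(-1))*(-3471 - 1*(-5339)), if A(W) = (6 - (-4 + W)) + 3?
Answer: 37360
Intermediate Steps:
A(W) = 13 - W (A(W) = (6 + (4 - W)) + 3 = (10 - W) + 3 = 13 - W)
A(7*(-1))*(-3471 - 1*(-5339)) = (13 - 7*(-1))*(-3471 - 1*(-5339)) = (13 - 1*(-7))*(-3471 + 5339) = (13 + 7)*1868 = 20*1868 = 37360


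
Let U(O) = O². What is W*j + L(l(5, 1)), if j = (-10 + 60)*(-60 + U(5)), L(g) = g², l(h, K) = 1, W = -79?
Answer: 138251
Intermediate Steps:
j = -1750 (j = (-10 + 60)*(-60 + 5²) = 50*(-60 + 25) = 50*(-35) = -1750)
W*j + L(l(5, 1)) = -79*(-1750) + 1² = 138250 + 1 = 138251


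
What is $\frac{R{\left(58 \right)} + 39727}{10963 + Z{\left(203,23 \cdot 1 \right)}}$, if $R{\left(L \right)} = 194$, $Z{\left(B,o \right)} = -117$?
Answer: $\frac{39921}{10846} \approx 3.6807$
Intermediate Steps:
$\frac{R{\left(58 \right)} + 39727}{10963 + Z{\left(203,23 \cdot 1 \right)}} = \frac{194 + 39727}{10963 - 117} = \frac{39921}{10846}$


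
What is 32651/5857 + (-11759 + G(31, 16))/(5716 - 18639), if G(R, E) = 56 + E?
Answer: 490399632/75690011 ≈ 6.4790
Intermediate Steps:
32651/5857 + (-11759 + G(31, 16))/(5716 - 18639) = 32651/5857 + (-11759 + (56 + 16))/(5716 - 18639) = 32651*(1/5857) + (-11759 + 72)/(-12923) = 32651/5857 - 11687*(-1/12923) = 32651/5857 + 11687/12923 = 490399632/75690011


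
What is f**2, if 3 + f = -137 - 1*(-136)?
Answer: 16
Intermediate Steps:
f = -4 (f = -3 + (-137 - 1*(-136)) = -3 + (-137 + 136) = -3 - 1 = -4)
f**2 = (-4)**2 = 16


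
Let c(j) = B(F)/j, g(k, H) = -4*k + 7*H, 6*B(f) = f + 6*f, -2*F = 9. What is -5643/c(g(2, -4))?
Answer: -270864/7 ≈ -38695.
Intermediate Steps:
F = -9/2 (F = -½*9 = -9/2 ≈ -4.5000)
B(f) = 7*f/6 (B(f) = (f + 6*f)/6 = (7*f)/6 = 7*f/6)
c(j) = -21/(4*j) (c(j) = ((7/6)*(-9/2))/j = -21/(4*j))
-5643/c(g(2, -4)) = -5643/((-21/(4*(-4*2 + 7*(-4))))) = -5643/((-21/(4*(-8 - 28)))) = -5643/((-21/4/(-36))) = -5643/((-21/4*(-1/36))) = -5643/7/48 = -5643*48/7 = -270864/7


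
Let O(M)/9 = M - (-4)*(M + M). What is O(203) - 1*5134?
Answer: 11309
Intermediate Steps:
O(M) = 81*M (O(M) = 9*(M - (-4)*(M + M)) = 9*(M - (-4)*2*M) = 9*(M - (-8)*M) = 9*(M + 8*M) = 9*(9*M) = 81*M)
O(203) - 1*5134 = 81*203 - 1*5134 = 16443 - 5134 = 11309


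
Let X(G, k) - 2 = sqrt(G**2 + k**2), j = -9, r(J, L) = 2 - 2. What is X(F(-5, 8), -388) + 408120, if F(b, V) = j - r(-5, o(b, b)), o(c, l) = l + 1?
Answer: 408122 + 25*sqrt(241) ≈ 4.0851e+5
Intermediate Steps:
o(c, l) = 1 + l
r(J, L) = 0
F(b, V) = -9 (F(b, V) = -9 - 1*0 = -9 + 0 = -9)
X(G, k) = 2 + sqrt(G**2 + k**2)
X(F(-5, 8), -388) + 408120 = (2 + sqrt((-9)**2 + (-388)**2)) + 408120 = (2 + sqrt(81 + 150544)) + 408120 = (2 + sqrt(150625)) + 408120 = (2 + 25*sqrt(241)) + 408120 = 408122 + 25*sqrt(241)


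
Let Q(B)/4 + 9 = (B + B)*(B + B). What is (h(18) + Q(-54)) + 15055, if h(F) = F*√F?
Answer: 61675 + 54*√2 ≈ 61751.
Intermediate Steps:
h(F) = F^(3/2)
Q(B) = -36 + 16*B² (Q(B) = -36 + 4*((B + B)*(B + B)) = -36 + 4*((2*B)*(2*B)) = -36 + 4*(4*B²) = -36 + 16*B²)
(h(18) + Q(-54)) + 15055 = (18^(3/2) + (-36 + 16*(-54)²)) + 15055 = (54*√2 + (-36 + 16*2916)) + 15055 = (54*√2 + (-36 + 46656)) + 15055 = (54*√2 + 46620) + 15055 = (46620 + 54*√2) + 15055 = 61675 + 54*√2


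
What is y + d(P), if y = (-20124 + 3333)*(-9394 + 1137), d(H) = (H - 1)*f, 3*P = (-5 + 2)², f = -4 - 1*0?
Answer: 138643279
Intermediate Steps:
f = -4 (f = -4 + 0 = -4)
P = 3 (P = (-5 + 2)²/3 = (⅓)*(-3)² = (⅓)*9 = 3)
d(H) = 4 - 4*H (d(H) = (H - 1)*(-4) = (-1 + H)*(-4) = 4 - 4*H)
y = 138643287 (y = -16791*(-8257) = 138643287)
y + d(P) = 138643287 + (4 - 4*3) = 138643287 + (4 - 12) = 138643287 - 8 = 138643279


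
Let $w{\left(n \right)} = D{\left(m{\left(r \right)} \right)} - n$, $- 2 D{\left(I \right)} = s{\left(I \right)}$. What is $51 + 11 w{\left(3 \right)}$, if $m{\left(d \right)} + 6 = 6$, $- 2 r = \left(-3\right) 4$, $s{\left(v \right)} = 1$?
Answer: $\frac{25}{2} \approx 12.5$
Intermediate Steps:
$r = 6$ ($r = - \frac{\left(-3\right) 4}{2} = \left(- \frac{1}{2}\right) \left(-12\right) = 6$)
$m{\left(d \right)} = 0$ ($m{\left(d \right)} = -6 + 6 = 0$)
$D{\left(I \right)} = - \frac{1}{2}$ ($D{\left(I \right)} = \left(- \frac{1}{2}\right) 1 = - \frac{1}{2}$)
$w{\left(n \right)} = - \frac{1}{2} - n$
$51 + 11 w{\left(3 \right)} = 51 + 11 \left(- \frac{1}{2} - 3\right) = 51 + 11 \left(- \frac{7}{2}\right) = 51 - \frac{77}{2} = \frac{25}{2}$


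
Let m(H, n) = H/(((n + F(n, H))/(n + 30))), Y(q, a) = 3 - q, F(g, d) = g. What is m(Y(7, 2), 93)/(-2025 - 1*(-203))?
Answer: 41/28241 ≈ 0.0014518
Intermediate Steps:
m(H, n) = H*(30 + n)/(2*n) (m(H, n) = H/(((n + n)/(n + 30))) = H/(((2*n)/(30 + n))) = H/((2*n/(30 + n))) = H*((30 + n)/(2*n)) = H*(30 + n)/(2*n))
m(Y(7, 2), 93)/(-2025 - 1*(-203)) = ((1/2)*(3 - 1*7)*(30 + 93)/93)/(-2025 - 1*(-203)) = ((1/2)*(3 - 7)*(1/93)*123)/(-2025 + 203) = ((1/2)*(-4)*(1/93)*123)/(-1822) = -82/31*(-1/1822) = 41/28241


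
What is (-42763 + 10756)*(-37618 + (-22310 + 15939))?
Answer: 1407955923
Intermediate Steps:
(-42763 + 10756)*(-37618 + (-22310 + 15939)) = -32007*(-37618 - 6371) = -32007*(-43989) = 1407955923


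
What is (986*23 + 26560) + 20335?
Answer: 69573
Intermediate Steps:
(986*23 + 26560) + 20335 = (22678 + 26560) + 20335 = 49238 + 20335 = 69573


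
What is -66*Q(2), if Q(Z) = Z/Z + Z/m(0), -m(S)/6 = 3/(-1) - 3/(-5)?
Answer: -451/6 ≈ -75.167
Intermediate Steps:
m(S) = 72/5 (m(S) = -6*(3/(-1) - 3/(-5)) = -6*(3*(-1) - 3*(-⅕)) = -6*(-3 + ⅗) = -6*(-12/5) = 72/5)
Q(Z) = 1 + 5*Z/72 (Q(Z) = Z/Z + Z/(72/5) = 1 + Z*(5/72) = 1 + 5*Z/72)
-66*Q(2) = -66*(1 + (5/72)*2) = -66*(1 + 5/36) = -66*41/36 = -451/6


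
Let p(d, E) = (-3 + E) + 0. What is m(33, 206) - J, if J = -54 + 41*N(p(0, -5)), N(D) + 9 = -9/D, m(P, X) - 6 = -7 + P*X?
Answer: 57391/8 ≈ 7173.9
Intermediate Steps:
p(d, E) = -3 + E
m(P, X) = -1 + P*X (m(P, X) = 6 + (-7 + P*X) = -1 + P*X)
N(D) = -9 - 9/D
J = -3015/8 (J = -54 + 41*(-9 - 9/(-3 - 5)) = -54 + 41*(-9 - 9/(-8)) = -54 + 41*(-9 - 9*(-1/8)) = -54 + 41*(-9 + 9/8) = -54 + 41*(-63/8) = -54 - 2583/8 = -3015/8 ≈ -376.88)
m(33, 206) - J = (-1 + 33*206) - 1*(-3015/8) = (-1 + 6798) + 3015/8 = 6797 + 3015/8 = 57391/8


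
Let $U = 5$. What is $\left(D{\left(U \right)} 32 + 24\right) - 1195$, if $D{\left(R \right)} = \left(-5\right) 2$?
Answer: $-1491$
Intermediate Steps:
$D{\left(R \right)} = -10$
$\left(D{\left(U \right)} 32 + 24\right) - 1195 = \left(\left(-10\right) 32 + 24\right) - 1195 = \left(-320 + 24\right) - 1195 = -296 - 1195 = -1491$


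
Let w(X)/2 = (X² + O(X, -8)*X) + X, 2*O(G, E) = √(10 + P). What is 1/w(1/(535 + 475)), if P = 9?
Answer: -257830275/1911677 + 128787625*√19/1911677 ≈ 158.78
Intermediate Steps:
O(G, E) = √19/2 (O(G, E) = √(10 + 9)/2 = √19/2)
w(X) = 2*X + 2*X² + X*√19 (w(X) = 2*((X² + (√19/2)*X) + X) = 2*((X² + X*√19/2) + X) = 2*(X + X² + X*√19/2) = 2*X + 2*X² + X*√19)
1/w(1/(535 + 475)) = 1/((2 + √19 + 2/(535 + 475))/(535 + 475)) = 1/((2 + √19 + 2/1010)/1010) = 1/((2 + √19 + 2*(1/1010))/1010) = 1/((2 + √19 + 1/505)/1010) = 1/((1011/505 + √19)/1010) = 1/(1011/510050 + √19/1010)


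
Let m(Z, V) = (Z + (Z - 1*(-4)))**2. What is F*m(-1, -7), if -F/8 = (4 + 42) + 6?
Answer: -1664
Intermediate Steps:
m(Z, V) = (4 + 2*Z)**2 (m(Z, V) = (Z + (Z + 4))**2 = (Z + (4 + Z))**2 = (4 + 2*Z)**2)
F = -416 (F = -8*((4 + 42) + 6) = -8*(46 + 6) = -8*52 = -416)
F*m(-1, -7) = -1664*(2 - 1)**2 = -1664*1**2 = -1664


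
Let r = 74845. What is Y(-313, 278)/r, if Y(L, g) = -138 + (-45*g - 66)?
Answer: -12714/74845 ≈ -0.16987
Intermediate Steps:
Y(L, g) = -204 - 45*g (Y(L, g) = -138 + (-66 - 45*g) = -204 - 45*g)
Y(-313, 278)/r = (-204 - 45*278)/74845 = (-204 - 12510)*(1/74845) = -12714*1/74845 = -12714/74845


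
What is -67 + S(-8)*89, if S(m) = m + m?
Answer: -1491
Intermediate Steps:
S(m) = 2*m
-67 + S(-8)*89 = -67 + (2*(-8))*89 = -67 - 16*89 = -67 - 1424 = -1491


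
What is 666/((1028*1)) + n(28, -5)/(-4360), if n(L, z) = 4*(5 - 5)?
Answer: 333/514 ≈ 0.64786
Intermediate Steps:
n(L, z) = 0 (n(L, z) = 4*0 = 0)
666/((1028*1)) + n(28, -5)/(-4360) = 666/((1028*1)) + 0/(-4360) = 666/1028 + 0*(-1/4360) = 666*(1/1028) + 0 = 333/514 + 0 = 333/514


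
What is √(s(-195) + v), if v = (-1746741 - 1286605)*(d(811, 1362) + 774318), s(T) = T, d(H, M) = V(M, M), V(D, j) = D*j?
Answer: 3*I*√886196078383 ≈ 2.8241e+6*I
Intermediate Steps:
d(H, M) = M² (d(H, M) = M*M = M²)
v = -7975764705252 (v = (-1746741 - 1286605)*(1362² + 774318) = -3033346*(1855044 + 774318) = -3033346*2629362 = -7975764705252)
√(s(-195) + v) = √(-195 - 7975764705252) = √(-7975764705447) = 3*I*√886196078383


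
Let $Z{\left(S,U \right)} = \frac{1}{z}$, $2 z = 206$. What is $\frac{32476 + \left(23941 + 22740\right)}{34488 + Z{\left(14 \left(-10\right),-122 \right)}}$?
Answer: $\frac{8153171}{3552265} \approx 2.2952$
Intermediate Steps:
$z = 103$ ($z = \frac{1}{2} \cdot 206 = 103$)
$Z{\left(S,U \right)} = \frac{1}{103}$
$\frac{32476 + \left(23941 + 22740\right)}{34488 + Z{\left(14 \left(-10\right),-122 \right)}} = \frac{32476 + \left(23941 + 22740\right)}{34488 + \frac{1}{103}} = \frac{32476 + 46681}{\frac{3552265}{103}} = 79157 \cdot \frac{103}{3552265} = \frac{8153171}{3552265}$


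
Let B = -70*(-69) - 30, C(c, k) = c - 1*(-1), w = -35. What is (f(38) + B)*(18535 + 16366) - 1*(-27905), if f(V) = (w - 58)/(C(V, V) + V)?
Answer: 12898312492/77 ≈ 1.6751e+8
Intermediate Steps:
C(c, k) = 1 + c (C(c, k) = c + 1 = 1 + c)
B = 4800 (B = 4830 - 30 = 4800)
f(V) = -93/(1 + 2*V) (f(V) = (-35 - 58)/((1 + V) + V) = -93/(1 + 2*V))
(f(38) + B)*(18535 + 16366) - 1*(-27905) = (-93/(1 + 2*38) + 4800)*(18535 + 16366) - 1*(-27905) = (-93/(1 + 76) + 4800)*34901 + 27905 = (-93/77 + 4800)*34901 + 27905 = (369507/77)*34901 + 27905 = 12896163807/77 + 27905 = 12898312492/77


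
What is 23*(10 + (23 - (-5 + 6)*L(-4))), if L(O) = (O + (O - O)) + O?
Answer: 943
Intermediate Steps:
L(O) = 2*O (L(O) = (O + 0) + O = O + O = 2*O)
23*(10 + (23 - (-5 + 6)*L(-4))) = 23*(10 + (23 - (-5 + 6)*2*(-4))) = 23*(10 + (23 - (-8))) = 23*(10 + (23 - 1*(-8))) = 23*(10 + (23 + 8)) = 23*(10 + 31) = 23*41 = 943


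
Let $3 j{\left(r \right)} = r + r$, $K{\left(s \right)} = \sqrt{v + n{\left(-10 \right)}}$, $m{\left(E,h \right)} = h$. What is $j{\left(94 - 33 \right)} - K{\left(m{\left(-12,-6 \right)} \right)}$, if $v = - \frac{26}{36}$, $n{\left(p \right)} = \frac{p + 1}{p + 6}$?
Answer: $\frac{122}{3} - \frac{\sqrt{55}}{6} \approx 39.431$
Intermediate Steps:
$n{\left(p \right)} = \frac{1 + p}{6 + p}$
$v = - \frac{13}{18}$ ($v = \left(-26\right) \frac{1}{36} = - \frac{13}{18} \approx -0.72222$)
$K{\left(s \right)} = \frac{\sqrt{55}}{6}$ ($K{\left(s \right)} = \sqrt{- \frac{13}{18} + \frac{1 - 10}{6 - 10}} = \sqrt{- \frac{13}{18} + \frac{1}{-4} \left(-9\right)} = \sqrt{- \frac{13}{18} - - \frac{9}{4}} = \sqrt{- \frac{13}{18} + \frac{9}{4}} = \sqrt{\frac{55}{36}} = \frac{\sqrt{55}}{6}$)
$j{\left(r \right)} = \frac{2 r}{3}$ ($j{\left(r \right)} = \frac{r + r}{3} = \frac{2 r}{3}$)
$j{\left(94 - 33 \right)} - K{\left(m{\left(-12,-6 \right)} \right)} = \frac{2 \left(94 - 33\right)}{3} - \frac{\sqrt{55}}{6} = \frac{2}{3} \cdot 61 - \frac{\sqrt{55}}{6} = \frac{122}{3} - \frac{\sqrt{55}}{6}$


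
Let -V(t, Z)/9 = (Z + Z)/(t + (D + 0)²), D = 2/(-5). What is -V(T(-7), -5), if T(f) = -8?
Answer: 1125/98 ≈ 11.480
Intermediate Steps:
D = -⅖ (D = 2*(-⅕) = -⅖ ≈ -0.40000)
V(t, Z) = -18*Z/(4/25 + t) (V(t, Z) = -9*(Z + Z)/(t + (-⅖ + 0)²) = -9*2*Z/(t + (-⅖)²) = -9*2*Z/(t + 4/25) = -9*2*Z/(4/25 + t) = -18*Z/(4/25 + t))
-V(T(-7), -5) = -(-450)*(-5)/(4 + 25*(-8)) = -(-450)*(-5)/(4 - 200) = -(-450)*(-5)/(-196) = -(-450)*(-5)*(-1)/196 = -1*(-1125/98) = 1125/98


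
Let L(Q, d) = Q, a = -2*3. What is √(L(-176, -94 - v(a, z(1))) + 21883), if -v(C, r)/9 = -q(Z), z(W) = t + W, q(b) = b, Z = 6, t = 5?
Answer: 7*√443 ≈ 147.33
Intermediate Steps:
z(W) = 5 + W
a = -6
v(C, r) = 54 (v(C, r) = -(-9)*6 = -9*(-6) = 54)
√(L(-176, -94 - v(a, z(1))) + 21883) = √(-176 + 21883) = √21707 = 7*√443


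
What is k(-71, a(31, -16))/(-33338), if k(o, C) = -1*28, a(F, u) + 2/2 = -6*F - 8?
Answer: 14/16669 ≈ 0.00083988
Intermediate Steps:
a(F, u) = -9 - 6*F (a(F, u) = -1 + (-6*F - 8) = -1 + (-8 - 6*F) = -9 - 6*F)
k(o, C) = -28
k(-71, a(31, -16))/(-33338) = -28/(-33338) = -28*(-1/33338) = 14/16669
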